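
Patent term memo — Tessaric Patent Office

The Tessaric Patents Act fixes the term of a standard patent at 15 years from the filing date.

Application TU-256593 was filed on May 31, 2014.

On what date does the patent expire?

2029-05-31

Filing date + 15 years → 31 May 2029.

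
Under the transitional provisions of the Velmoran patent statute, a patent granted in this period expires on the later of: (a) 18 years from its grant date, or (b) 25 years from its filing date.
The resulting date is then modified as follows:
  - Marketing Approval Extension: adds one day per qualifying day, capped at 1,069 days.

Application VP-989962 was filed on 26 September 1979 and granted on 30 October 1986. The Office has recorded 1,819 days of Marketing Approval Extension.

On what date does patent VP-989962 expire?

(a) grant + 18 years → 30 October 2004.
(b) filing + 25 years → 26 September 2004.
Later of the two: 30 October 2004.
Marketing Approval Extension: 1819 days claimed exceeds the 1069-day cap, so +1069 days → 4 October 2007.

2007-10-04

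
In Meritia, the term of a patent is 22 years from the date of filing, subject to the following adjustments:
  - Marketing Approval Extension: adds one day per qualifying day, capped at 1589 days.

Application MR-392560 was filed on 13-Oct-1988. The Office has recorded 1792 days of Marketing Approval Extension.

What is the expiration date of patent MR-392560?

2015-02-18

Base term: filing date + 22 years → 13 October 2010.
Marketing Approval Extension: 1792 days claimed exceeds the 1589-day cap, so +1589 days → 18 February 2015.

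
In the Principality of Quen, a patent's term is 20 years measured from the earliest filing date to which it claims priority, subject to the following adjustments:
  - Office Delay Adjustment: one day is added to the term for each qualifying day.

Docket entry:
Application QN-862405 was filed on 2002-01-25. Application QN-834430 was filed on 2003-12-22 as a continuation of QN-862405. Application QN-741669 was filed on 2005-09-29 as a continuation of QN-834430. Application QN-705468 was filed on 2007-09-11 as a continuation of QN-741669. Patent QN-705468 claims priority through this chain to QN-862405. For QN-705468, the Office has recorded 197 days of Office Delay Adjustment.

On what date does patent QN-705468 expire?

August 10, 2022

Earliest priority filing: 25 January 2002.
Base term: 25 January 2002 + 20 years → 25 January 2022.
Office Delay Adjustment: +197 days → 10 August 2022.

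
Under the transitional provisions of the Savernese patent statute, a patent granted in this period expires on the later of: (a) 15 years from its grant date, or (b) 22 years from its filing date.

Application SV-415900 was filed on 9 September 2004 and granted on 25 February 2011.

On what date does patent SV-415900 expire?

(a) grant + 15 years → 25 February 2026.
(b) filing + 22 years → 9 September 2026.
Later of the two: 9 September 2026.

2026-09-09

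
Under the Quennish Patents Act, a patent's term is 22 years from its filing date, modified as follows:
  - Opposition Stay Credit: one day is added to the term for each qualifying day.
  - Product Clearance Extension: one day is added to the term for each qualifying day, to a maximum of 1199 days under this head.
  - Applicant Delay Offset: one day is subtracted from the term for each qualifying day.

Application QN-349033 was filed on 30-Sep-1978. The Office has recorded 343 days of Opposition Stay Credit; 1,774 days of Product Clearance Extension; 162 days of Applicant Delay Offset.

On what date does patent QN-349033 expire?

July 11, 2004

Base term: filing date + 22 years → 30 September 2000.
Opposition Stay Credit: +343 days → 8 September 2001.
Product Clearance Extension: 1774 days claimed exceeds the 1199-day cap, so +1199 days → 20 December 2004.
Applicant Delay Offset: −162 days → 11 July 2004.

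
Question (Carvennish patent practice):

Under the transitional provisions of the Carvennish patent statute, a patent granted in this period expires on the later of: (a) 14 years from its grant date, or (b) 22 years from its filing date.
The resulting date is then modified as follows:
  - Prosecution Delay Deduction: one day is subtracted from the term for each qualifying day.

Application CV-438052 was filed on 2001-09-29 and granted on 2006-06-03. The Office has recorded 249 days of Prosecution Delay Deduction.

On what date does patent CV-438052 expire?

2023-01-23

(a) grant + 14 years → 3 June 2020.
(b) filing + 22 years → 29 September 2023.
Later of the two: 29 September 2023.
Prosecution Delay Deduction: −249 days → 23 January 2023.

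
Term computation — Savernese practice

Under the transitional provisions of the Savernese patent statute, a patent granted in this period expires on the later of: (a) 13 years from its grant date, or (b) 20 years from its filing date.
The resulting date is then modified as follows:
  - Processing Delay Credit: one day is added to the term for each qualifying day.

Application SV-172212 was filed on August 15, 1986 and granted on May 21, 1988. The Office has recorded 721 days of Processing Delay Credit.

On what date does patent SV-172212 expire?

2008-08-05

(a) grant + 13 years → 21 May 2001.
(b) filing + 20 years → 15 August 2006.
Later of the two: 15 August 2006.
Processing Delay Credit: +721 days → 5 August 2008.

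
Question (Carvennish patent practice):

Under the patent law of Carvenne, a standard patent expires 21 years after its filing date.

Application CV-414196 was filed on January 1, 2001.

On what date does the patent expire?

Filing date + 21 years → 1 January 2022.

2022-01-01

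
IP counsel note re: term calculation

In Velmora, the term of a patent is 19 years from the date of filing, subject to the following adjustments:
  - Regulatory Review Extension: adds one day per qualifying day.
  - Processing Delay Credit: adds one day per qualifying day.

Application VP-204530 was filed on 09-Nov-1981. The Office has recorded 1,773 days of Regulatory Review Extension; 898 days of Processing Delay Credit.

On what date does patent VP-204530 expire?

Base term: filing date + 19 years → 9 November 2000.
Regulatory Review Extension: +1773 days → 17 September 2005.
Processing Delay Credit: +898 days → 3 March 2008.

March 3, 2008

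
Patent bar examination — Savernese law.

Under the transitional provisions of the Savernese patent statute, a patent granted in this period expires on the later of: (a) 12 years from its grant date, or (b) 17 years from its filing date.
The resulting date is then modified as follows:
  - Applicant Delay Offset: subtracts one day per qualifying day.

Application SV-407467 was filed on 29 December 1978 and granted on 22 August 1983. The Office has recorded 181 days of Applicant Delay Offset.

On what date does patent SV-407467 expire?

July 1, 1995

(a) grant + 12 years → 22 August 1995.
(b) filing + 17 years → 29 December 1995.
Later of the two: 29 December 1995.
Applicant Delay Offset: −181 days → 1 July 1995.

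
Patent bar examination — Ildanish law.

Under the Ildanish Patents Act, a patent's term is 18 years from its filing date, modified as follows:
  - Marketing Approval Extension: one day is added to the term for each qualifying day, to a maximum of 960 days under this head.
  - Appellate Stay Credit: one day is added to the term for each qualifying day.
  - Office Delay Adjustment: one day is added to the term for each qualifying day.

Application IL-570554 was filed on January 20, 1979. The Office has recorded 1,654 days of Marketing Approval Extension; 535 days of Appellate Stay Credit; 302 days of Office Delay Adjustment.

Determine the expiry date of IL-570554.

December 22, 2001

Base term: filing date + 18 years → 20 January 1997.
Marketing Approval Extension: 1654 days claimed exceeds the 960-day cap, so +960 days → 7 September 1999.
Appellate Stay Credit: +535 days → 23 February 2001.
Office Delay Adjustment: +302 days → 22 December 2001.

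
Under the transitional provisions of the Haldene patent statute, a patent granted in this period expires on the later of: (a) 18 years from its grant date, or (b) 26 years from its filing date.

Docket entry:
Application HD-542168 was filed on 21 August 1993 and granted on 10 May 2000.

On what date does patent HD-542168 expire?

(a) grant + 18 years → 10 May 2018.
(b) filing + 26 years → 21 August 2019.
Later of the two: 21 August 2019.

2019-08-21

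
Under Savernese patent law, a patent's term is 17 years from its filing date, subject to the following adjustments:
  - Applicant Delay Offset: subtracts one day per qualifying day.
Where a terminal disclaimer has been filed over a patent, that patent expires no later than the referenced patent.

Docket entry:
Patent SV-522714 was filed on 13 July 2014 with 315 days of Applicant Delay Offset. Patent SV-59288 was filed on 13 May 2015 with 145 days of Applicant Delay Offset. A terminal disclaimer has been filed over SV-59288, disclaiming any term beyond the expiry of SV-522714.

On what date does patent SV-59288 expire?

2030-09-01

Natural term of SV-59288:
  Base: filing + 17 years → 13 May 2032.
  Applicant Delay Offset: −145 days → 20 December 2031.
Expiry of referenced patent SV-522714:
  Base: filing + 17 years → 13 July 2031.
  Applicant Delay Offset: −315 days → 1 September 2030.
Terminal disclaimer: SV-59288 expires on the earlier of 20 December 2031 and 1 September 2030.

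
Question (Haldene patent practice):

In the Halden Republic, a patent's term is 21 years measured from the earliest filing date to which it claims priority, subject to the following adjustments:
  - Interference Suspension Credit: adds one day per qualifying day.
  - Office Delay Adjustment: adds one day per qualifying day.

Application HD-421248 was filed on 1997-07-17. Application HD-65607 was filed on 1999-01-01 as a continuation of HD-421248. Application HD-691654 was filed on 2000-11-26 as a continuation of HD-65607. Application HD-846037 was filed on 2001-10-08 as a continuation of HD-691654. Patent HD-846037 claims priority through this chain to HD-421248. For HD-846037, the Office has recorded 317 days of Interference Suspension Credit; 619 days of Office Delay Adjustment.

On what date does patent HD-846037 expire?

2021-02-07

Earliest priority filing: 17 July 1997.
Base term: 17 July 1997 + 21 years → 17 July 2018.
Interference Suspension Credit: +317 days → 30 May 2019.
Office Delay Adjustment: +619 days → 7 February 2021.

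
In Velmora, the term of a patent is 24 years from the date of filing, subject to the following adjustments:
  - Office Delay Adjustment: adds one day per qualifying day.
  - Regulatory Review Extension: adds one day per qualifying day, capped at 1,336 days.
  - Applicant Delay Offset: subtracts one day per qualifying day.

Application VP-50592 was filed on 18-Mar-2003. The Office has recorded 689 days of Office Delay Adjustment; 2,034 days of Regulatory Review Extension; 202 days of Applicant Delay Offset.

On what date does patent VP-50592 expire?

2032-03-14

Base term: filing date + 24 years → 18 March 2027.
Office Delay Adjustment: +689 days → 4 February 2029.
Regulatory Review Extension: 2034 days claimed exceeds the 1336-day cap, so +1336 days → 2 October 2032.
Applicant Delay Offset: −202 days → 14 March 2032.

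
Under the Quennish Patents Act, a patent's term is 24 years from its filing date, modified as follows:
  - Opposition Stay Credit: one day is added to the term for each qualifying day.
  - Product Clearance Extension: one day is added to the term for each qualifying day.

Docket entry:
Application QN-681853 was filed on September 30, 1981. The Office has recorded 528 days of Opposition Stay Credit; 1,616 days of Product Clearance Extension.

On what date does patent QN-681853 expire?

Base term: filing date + 24 years → 30 September 2005.
Opposition Stay Credit: +528 days → 12 March 2007.
Product Clearance Extension: +1616 days → 14 August 2011.

August 14, 2011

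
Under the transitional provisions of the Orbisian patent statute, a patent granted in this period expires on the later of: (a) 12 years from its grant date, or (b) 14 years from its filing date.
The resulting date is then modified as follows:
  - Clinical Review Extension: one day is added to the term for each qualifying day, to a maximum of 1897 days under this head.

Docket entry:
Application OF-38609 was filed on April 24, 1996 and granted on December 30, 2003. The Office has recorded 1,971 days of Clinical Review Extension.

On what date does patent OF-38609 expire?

March 10, 2021

(a) grant + 12 years → 30 December 2015.
(b) filing + 14 years → 24 April 2010.
Later of the two: 30 December 2015.
Clinical Review Extension: 1971 days claimed exceeds the 1897-day cap, so +1897 days → 10 March 2021.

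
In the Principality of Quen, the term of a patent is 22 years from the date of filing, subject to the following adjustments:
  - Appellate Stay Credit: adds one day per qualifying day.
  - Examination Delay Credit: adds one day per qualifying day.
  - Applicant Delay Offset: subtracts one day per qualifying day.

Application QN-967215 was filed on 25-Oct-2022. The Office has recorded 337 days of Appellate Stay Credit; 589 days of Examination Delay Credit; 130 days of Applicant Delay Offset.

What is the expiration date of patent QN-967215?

Base term: filing date + 22 years → 25 October 2044.
Appellate Stay Credit: +337 days → 27 September 2045.
Examination Delay Credit: +589 days → 9 May 2047.
Applicant Delay Offset: −130 days → 30 December 2046.

December 30, 2046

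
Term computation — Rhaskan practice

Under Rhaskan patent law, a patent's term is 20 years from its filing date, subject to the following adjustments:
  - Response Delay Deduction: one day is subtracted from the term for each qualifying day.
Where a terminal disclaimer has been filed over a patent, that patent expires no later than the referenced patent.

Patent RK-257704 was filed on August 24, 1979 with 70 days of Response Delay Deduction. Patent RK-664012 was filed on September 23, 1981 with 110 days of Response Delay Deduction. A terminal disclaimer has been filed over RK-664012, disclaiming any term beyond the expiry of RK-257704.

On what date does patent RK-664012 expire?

June 15, 1999

Natural term of RK-664012:
  Base: filing + 20 years → 23 September 2001.
  Response Delay Deduction: −110 days → 5 June 2001.
Expiry of referenced patent RK-257704:
  Base: filing + 20 years → 24 August 1999.
  Response Delay Deduction: −70 days → 15 June 1999.
Terminal disclaimer: RK-664012 expires on the earlier of 5 June 2001 and 15 June 1999.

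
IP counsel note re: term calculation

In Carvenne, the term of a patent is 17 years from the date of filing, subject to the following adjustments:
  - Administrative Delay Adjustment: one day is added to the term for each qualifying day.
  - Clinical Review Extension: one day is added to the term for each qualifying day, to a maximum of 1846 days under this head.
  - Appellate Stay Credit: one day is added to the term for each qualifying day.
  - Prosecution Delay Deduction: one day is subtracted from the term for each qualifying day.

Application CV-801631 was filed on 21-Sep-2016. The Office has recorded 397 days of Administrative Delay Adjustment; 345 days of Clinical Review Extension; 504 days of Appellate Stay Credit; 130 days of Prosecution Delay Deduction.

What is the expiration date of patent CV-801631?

Base term: filing date + 17 years → 21 September 2033.
Administrative Delay Adjustment: +397 days → 23 October 2034.
Clinical Review Extension: 345 days (within the 1846-day cap) → +345 days → 3 October 2035.
Appellate Stay Credit: +504 days → 18 February 2037.
Prosecution Delay Deduction: −130 days → 11 October 2036.

October 11, 2036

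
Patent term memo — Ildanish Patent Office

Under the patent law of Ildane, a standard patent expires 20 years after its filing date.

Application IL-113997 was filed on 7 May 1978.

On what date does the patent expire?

May 7, 1998

Filing date + 20 years → 7 May 1998.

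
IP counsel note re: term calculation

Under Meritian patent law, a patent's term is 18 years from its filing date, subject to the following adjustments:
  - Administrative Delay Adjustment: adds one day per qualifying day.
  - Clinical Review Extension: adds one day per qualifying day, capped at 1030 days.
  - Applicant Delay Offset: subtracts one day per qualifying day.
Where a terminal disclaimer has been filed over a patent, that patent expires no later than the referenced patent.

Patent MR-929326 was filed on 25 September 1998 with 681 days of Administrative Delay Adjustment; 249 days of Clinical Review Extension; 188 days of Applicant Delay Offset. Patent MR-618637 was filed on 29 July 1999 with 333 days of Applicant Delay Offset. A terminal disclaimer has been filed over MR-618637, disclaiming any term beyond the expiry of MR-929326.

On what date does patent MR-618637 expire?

August 30, 2016

Natural term of MR-618637:
  Base: filing + 18 years → 29 July 2017.
  Applicant Delay Offset: −333 days → 30 August 2016.
Expiry of referenced patent MR-929326:
  Base: filing + 18 years → 25 September 2016.
  Administrative Delay Adjustment: +681 days → 7 August 2018.
  Clinical Review Extension: 249 days (within the 1030-day cap) → +249 days → 13 April 2019.
  Applicant Delay Offset: −188 days → 7 October 2018.
Terminal disclaimer: MR-618637 expires on the earlier of 30 August 2016 and 7 October 2018.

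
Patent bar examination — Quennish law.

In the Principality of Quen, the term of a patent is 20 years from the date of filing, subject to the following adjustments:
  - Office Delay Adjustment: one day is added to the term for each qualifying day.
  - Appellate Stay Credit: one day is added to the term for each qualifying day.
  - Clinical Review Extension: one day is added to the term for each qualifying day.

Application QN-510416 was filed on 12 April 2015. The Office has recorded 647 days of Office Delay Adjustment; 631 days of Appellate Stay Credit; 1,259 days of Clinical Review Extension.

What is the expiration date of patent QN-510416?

March 23, 2042

Base term: filing date + 20 years → 12 April 2035.
Office Delay Adjustment: +647 days → 18 January 2037.
Appellate Stay Credit: +631 days → 11 October 2038.
Clinical Review Extension: +1259 days → 23 March 2042.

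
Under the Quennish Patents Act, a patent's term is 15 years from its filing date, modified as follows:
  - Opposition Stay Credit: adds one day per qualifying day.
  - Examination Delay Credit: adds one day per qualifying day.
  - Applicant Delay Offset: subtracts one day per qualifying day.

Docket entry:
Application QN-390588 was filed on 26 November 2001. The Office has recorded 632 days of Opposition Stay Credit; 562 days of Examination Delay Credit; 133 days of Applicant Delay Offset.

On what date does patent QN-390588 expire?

Base term: filing date + 15 years → 26 November 2016.
Opposition Stay Credit: +632 days → 20 August 2018.
Examination Delay Credit: +562 days → 4 March 2020.
Applicant Delay Offset: −133 days → 23 October 2019.

October 23, 2019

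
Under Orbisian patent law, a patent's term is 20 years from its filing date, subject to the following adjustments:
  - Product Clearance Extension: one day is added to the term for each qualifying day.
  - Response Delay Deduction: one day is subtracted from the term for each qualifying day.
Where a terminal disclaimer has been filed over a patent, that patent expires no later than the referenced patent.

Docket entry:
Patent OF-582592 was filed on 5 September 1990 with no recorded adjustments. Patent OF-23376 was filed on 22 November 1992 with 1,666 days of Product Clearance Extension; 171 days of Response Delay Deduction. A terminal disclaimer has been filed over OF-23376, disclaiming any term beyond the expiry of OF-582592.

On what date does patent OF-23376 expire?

September 5, 2010

Natural term of OF-23376:
  Base: filing + 20 years → 22 November 2012.
  Product Clearance Extension: +1666 days → 15 June 2017.
  Response Delay Deduction: −171 days → 26 December 2016.
Expiry of referenced patent OF-582592:
  Base: filing + 20 years → 5 September 2010.
Terminal disclaimer: OF-23376 expires on the earlier of 26 December 2016 and 5 September 2010.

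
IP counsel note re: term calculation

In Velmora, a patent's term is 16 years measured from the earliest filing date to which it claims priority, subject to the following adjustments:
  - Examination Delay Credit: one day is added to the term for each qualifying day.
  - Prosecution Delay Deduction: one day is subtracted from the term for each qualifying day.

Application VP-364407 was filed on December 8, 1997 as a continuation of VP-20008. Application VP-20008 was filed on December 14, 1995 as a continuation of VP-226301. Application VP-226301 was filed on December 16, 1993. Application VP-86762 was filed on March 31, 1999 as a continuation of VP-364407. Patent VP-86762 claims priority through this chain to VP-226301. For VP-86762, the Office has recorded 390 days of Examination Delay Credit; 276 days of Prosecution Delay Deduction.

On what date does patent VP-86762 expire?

Earliest priority filing: 16 December 1993.
Base term: 16 December 1993 + 16 years → 16 December 2009.
Examination Delay Credit: +390 days → 10 January 2011.
Prosecution Delay Deduction: −276 days → 9 April 2010.

April 9, 2010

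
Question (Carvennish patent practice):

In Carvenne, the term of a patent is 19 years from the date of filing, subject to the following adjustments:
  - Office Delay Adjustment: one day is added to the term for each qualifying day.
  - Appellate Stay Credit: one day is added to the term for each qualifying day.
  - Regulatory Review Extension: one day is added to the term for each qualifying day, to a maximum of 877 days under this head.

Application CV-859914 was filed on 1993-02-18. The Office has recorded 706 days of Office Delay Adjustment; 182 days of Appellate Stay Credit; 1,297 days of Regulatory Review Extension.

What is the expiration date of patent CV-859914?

December 18, 2016

Base term: filing date + 19 years → 18 February 2012.
Office Delay Adjustment: +706 days → 24 January 2014.
Appellate Stay Credit: +182 days → 25 July 2014.
Regulatory Review Extension: 1297 days claimed exceeds the 877-day cap, so +877 days → 18 December 2016.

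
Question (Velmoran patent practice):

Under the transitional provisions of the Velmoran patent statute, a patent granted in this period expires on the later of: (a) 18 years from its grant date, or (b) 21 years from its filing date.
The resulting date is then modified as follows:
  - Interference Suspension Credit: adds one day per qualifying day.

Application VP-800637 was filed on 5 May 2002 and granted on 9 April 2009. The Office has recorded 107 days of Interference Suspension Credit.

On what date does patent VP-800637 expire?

July 25, 2027

(a) grant + 18 years → 9 April 2027.
(b) filing + 21 years → 5 May 2023.
Later of the two: 9 April 2027.
Interference Suspension Credit: +107 days → 25 July 2027.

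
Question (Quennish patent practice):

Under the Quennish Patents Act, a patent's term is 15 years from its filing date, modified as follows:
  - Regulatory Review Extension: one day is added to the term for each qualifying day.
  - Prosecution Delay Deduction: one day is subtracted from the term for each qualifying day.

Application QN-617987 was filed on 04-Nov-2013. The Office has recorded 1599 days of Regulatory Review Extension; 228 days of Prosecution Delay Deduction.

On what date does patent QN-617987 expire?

Base term: filing date + 15 years → 4 November 2028.
Regulatory Review Extension: +1599 days → 22 March 2033.
Prosecution Delay Deduction: −228 days → 6 August 2032.

2032-08-06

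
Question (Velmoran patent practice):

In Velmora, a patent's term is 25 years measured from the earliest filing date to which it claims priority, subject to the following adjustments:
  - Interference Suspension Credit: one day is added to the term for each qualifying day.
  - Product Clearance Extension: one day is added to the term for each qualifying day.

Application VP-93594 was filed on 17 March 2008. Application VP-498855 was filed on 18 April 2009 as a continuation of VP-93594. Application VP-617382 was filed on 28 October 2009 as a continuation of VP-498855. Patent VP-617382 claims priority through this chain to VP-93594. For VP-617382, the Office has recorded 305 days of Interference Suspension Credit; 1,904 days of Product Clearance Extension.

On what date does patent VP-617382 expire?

Earliest priority filing: 17 March 2008.
Base term: 17 March 2008 + 25 years → 17 March 2033.
Interference Suspension Credit: +305 days → 16 January 2034.
Product Clearance Extension: +1904 days → 4 April 2039.

April 4, 2039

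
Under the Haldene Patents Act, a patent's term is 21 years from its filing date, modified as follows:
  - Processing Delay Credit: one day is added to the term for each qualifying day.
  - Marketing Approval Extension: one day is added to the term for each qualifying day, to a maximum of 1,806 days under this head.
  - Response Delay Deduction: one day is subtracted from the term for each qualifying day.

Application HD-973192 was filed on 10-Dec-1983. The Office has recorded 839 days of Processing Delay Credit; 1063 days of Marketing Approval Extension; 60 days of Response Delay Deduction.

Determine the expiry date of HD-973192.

2009-12-26

Base term: filing date + 21 years → 10 December 2004.
Processing Delay Credit: +839 days → 29 March 2007.
Marketing Approval Extension: 1063 days (within the 1806-day cap) → +1063 days → 24 February 2010.
Response Delay Deduction: −60 days → 26 December 2009.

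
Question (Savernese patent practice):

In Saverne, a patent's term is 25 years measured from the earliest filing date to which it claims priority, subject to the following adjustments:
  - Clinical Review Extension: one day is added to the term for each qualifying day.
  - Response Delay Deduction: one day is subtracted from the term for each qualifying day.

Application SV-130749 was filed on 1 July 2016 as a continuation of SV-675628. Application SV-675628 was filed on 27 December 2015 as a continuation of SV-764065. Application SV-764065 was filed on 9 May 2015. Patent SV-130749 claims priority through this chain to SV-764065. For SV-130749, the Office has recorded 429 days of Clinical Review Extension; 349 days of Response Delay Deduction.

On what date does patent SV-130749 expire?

July 28, 2040

Earliest priority filing: 9 May 2015.
Base term: 9 May 2015 + 25 years → 9 May 2040.
Clinical Review Extension: +429 days → 12 July 2041.
Response Delay Deduction: −349 days → 28 July 2040.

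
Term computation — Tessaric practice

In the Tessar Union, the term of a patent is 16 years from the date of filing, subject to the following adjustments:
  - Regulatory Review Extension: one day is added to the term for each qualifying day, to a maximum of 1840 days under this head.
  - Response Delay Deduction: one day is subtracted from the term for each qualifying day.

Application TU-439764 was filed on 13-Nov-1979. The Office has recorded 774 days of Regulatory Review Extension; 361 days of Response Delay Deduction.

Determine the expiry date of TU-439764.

1996-12-30

Base term: filing date + 16 years → 13 November 1995.
Regulatory Review Extension: 774 days (within the 1840-day cap) → +774 days → 26 December 1997.
Response Delay Deduction: −361 days → 30 December 1996.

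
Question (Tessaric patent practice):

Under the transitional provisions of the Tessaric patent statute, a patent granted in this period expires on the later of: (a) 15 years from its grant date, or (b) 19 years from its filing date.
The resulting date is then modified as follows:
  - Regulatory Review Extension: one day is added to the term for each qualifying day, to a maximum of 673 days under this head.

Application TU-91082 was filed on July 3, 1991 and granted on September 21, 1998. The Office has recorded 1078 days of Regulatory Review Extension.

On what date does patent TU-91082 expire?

2015-07-26

(a) grant + 15 years → 21 September 2013.
(b) filing + 19 years → 3 July 2010.
Later of the two: 21 September 2013.
Regulatory Review Extension: 1078 days claimed exceeds the 673-day cap, so +673 days → 26 July 2015.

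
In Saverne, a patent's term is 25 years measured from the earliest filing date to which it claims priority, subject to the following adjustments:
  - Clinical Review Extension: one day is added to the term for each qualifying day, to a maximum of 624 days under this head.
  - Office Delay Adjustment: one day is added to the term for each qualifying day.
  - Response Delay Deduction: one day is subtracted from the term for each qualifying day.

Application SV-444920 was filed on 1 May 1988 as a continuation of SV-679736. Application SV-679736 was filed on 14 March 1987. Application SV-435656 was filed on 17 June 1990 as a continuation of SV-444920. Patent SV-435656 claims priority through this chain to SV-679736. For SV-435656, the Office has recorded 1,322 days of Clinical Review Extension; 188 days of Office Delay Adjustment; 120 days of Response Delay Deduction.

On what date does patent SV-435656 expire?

Earliest priority filing: 14 March 1987.
Base term: 14 March 1987 + 25 years → 14 March 2012.
Clinical Review Extension: 1322 days claimed exceeds the 624-day cap, so +624 days → 28 November 2013.
Office Delay Adjustment: +188 days → 4 June 2014.
Response Delay Deduction: −120 days → 4 February 2014.

February 4, 2014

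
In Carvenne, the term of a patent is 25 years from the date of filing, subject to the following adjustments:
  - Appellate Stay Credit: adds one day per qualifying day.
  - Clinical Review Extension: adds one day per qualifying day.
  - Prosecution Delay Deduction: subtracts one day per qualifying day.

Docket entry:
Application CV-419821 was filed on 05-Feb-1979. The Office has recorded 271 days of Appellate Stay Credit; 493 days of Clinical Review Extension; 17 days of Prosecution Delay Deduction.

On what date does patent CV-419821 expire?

Base term: filing date + 25 years → 5 February 2004.
Appellate Stay Credit: +271 days → 2 November 2004.
Clinical Review Extension: +493 days → 10 March 2006.
Prosecution Delay Deduction: −17 days → 21 February 2006.

2006-02-21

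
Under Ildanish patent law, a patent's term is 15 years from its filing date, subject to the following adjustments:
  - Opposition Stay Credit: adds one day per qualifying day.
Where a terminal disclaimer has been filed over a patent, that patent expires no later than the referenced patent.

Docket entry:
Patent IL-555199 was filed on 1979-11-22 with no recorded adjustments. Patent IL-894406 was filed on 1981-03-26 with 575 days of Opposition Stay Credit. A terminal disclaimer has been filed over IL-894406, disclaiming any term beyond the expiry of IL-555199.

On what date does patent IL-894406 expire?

Natural term of IL-894406:
  Base: filing + 15 years → 26 March 1996.
  Opposition Stay Credit: +575 days → 22 October 1997.
Expiry of referenced patent IL-555199:
  Base: filing + 15 years → 22 November 1994.
Terminal disclaimer: IL-894406 expires on the earlier of 22 October 1997 and 22 November 1994.

1994-11-22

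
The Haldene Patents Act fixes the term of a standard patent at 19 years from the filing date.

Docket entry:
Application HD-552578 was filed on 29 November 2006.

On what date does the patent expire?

2025-11-29

Filing date + 19 years → 29 November 2025.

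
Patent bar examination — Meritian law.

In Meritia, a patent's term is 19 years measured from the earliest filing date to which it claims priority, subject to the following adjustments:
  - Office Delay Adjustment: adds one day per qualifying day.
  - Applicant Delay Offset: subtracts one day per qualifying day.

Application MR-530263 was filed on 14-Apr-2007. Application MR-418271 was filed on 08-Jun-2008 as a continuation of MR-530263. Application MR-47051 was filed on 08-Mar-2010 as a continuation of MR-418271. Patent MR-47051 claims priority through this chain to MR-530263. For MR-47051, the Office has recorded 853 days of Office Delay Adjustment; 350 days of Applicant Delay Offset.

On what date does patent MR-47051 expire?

Earliest priority filing: 14 April 2007.
Base term: 14 April 2007 + 19 years → 14 April 2026.
Office Delay Adjustment: +853 days → 14 August 2028.
Applicant Delay Offset: −350 days → 30 August 2027.

August 30, 2027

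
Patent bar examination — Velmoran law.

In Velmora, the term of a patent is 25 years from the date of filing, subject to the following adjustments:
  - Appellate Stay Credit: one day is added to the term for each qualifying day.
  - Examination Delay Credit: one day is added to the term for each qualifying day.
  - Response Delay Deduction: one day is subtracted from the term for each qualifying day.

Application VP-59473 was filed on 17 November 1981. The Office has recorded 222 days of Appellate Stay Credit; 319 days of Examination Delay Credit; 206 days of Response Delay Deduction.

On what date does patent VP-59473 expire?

2007-10-18

Base term: filing date + 25 years → 17 November 2006.
Appellate Stay Credit: +222 days → 27 June 2007.
Examination Delay Credit: +319 days → 11 May 2008.
Response Delay Deduction: −206 days → 18 October 2007.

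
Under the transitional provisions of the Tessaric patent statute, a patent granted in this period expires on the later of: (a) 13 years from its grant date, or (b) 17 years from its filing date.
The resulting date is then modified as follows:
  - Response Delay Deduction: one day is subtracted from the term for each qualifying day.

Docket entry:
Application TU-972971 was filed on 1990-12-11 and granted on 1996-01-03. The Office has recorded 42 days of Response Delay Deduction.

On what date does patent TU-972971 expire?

(a) grant + 13 years → 3 January 2009.
(b) filing + 17 years → 11 December 2007.
Later of the two: 3 January 2009.
Response Delay Deduction: −42 days → 22 November 2008.

2008-11-22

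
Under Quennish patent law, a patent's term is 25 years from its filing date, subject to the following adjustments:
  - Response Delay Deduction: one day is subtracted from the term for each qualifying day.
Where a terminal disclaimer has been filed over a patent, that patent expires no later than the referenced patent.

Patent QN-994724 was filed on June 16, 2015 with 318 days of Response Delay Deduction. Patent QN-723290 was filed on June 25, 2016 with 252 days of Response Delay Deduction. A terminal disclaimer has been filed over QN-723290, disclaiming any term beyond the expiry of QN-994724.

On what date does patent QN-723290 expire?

2039-08-03

Natural term of QN-723290:
  Base: filing + 25 years → 25 June 2041.
  Response Delay Deduction: −252 days → 16 October 2040.
Expiry of referenced patent QN-994724:
  Base: filing + 25 years → 16 June 2040.
  Response Delay Deduction: −318 days → 3 August 2039.
Terminal disclaimer: QN-723290 expires on the earlier of 16 October 2040 and 3 August 2039.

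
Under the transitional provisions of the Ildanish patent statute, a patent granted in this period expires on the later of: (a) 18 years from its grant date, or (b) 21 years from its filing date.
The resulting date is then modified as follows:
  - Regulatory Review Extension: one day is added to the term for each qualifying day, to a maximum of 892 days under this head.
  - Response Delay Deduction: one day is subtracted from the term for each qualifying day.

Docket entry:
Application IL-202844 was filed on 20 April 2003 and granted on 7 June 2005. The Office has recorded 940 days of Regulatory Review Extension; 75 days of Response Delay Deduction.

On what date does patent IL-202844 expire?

2026-07-16

(a) grant + 18 years → 7 June 2023.
(b) filing + 21 years → 20 April 2024.
Later of the two: 20 April 2024.
Regulatory Review Extension: 940 days claimed exceeds the 892-day cap, so +892 days → 29 September 2026.
Response Delay Deduction: −75 days → 16 July 2026.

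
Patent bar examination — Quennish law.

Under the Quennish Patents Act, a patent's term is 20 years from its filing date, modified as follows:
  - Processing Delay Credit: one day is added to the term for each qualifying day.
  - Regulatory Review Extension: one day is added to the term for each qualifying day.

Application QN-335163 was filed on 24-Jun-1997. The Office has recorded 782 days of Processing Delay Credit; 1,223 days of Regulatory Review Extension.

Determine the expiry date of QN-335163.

December 20, 2022

Base term: filing date + 20 years → 24 June 2017.
Processing Delay Credit: +782 days → 15 August 2019.
Regulatory Review Extension: +1223 days → 20 December 2022.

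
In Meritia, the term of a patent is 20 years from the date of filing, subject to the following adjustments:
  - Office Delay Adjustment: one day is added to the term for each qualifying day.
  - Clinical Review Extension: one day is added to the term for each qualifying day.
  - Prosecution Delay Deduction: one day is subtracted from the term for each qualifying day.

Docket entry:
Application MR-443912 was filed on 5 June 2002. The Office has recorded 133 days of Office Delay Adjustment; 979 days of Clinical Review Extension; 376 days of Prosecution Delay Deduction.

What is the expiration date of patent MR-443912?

Base term: filing date + 20 years → 5 June 2022.
Office Delay Adjustment: +133 days → 16 October 2022.
Clinical Review Extension: +979 days → 21 June 2025.
Prosecution Delay Deduction: −376 days → 10 June 2024.

June 10, 2024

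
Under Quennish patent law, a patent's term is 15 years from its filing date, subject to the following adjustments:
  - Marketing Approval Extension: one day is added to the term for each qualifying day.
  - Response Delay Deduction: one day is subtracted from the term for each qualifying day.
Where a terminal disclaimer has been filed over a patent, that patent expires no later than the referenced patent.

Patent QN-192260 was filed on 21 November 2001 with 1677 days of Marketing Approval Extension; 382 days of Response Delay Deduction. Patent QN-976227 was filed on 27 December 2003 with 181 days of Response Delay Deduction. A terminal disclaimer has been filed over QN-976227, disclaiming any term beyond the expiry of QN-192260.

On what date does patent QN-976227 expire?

Natural term of QN-976227:
  Base: filing + 15 years → 27 December 2018.
  Response Delay Deduction: −181 days → 29 June 2018.
Expiry of referenced patent QN-192260:
  Base: filing + 15 years → 21 November 2016.
  Marketing Approval Extension: +1677 days → 25 June 2021.
  Response Delay Deduction: −382 days → 8 June 2020.
Terminal disclaimer: QN-976227 expires on the earlier of 29 June 2018 and 8 June 2020.

June 29, 2018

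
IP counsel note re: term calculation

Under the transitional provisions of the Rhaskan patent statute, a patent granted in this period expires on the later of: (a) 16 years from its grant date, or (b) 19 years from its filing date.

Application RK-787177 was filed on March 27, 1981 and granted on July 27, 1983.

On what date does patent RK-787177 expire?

March 27, 2000

(a) grant + 16 years → 27 July 1999.
(b) filing + 19 years → 27 March 2000.
Later of the two: 27 March 2000.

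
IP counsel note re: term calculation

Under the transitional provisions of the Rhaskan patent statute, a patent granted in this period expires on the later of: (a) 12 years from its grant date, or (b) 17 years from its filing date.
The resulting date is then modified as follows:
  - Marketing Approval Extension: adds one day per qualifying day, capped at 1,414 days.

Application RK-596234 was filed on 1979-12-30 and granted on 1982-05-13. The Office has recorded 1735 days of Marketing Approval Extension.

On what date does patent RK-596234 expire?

(a) grant + 12 years → 13 May 1994.
(b) filing + 17 years → 30 December 1996.
Later of the two: 30 December 1996.
Marketing Approval Extension: 1735 days claimed exceeds the 1414-day cap, so +1414 days → 13 November 2000.

2000-11-13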